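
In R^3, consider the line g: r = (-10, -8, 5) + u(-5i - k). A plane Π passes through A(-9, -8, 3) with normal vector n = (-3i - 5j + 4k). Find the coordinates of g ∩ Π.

Π: n·r = n·A gives -3x - 5y + 4z = 79.
Substitute r = (-10, -8, 5) + t(-5, 0, -1) into the plane: 90 + 11t = 79, so t = -1.
Intersection: (-10, -8, 5) + (-1)·(-5, 0, -1) = (-5, -8, 6).

(-5, -8, 6)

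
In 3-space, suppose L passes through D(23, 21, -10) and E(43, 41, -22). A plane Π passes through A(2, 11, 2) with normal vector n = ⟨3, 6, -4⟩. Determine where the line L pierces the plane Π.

A direction vector for L is E − D = (20, 20, -12).
Π: n·r = n·A gives 3x + 6y - 4z = 64.
Substitute r = (23, 21, -10) + t(20, 20, -12) into the plane: 235 + 228t = 64, so t = -3/4.
Intersection: (23, 21, -10) + (-3/4)·(20, 20, -12) = (8, 6, -1).

(8, 6, -1)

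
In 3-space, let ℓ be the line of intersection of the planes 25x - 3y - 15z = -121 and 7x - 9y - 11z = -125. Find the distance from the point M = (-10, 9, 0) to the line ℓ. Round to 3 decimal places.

Direction of ℓ: (25, -3, -15) × (7, -9, -11) = (-102, 170, -204).
A point on ℓ: solving the two plane equations with x = 2 gives (2, 2, 11).
Taking (2, 2, 11) on ℓ with direction v = (-102, 170, -204): w = M − (2, 2, 11) = (-12, 7, -11), and w × v = (442, -1326, -1326).
Distance = |w × v| / |v| = √3711916 / √80920 ≈ 6.773.

6.773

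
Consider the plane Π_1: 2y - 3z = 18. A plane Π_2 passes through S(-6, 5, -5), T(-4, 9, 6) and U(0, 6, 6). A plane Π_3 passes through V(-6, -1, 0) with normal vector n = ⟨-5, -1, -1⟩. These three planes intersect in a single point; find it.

(-8, 9, 0)

ST = (2, 4, 11), SU = (6, 1, 11); a normal to Π_2 is ST × SU = (33, 44, -22).
Using S: Π_2 has equation 33x + 44y - 22z = 132.
Π_3: n·r = n·V gives -5x - y - z = 31.
Solving the 3×3 linear system 2y - 3z = 18, 33x + 44y - 22z = 132, -5x - y - z = 31 (e.g. by elimination or Cramer's rule, determinant = -275) gives (-8, 9, 0).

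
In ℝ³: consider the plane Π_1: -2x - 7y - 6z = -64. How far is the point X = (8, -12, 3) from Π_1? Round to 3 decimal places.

12.084

n·X − d = (-2)·(8) + (-7)·(-12) + (-6)·(3) − (-64) = 114; |n| = √89.
Distance = |114| / √89 = 114/√89 ≈ 12.084.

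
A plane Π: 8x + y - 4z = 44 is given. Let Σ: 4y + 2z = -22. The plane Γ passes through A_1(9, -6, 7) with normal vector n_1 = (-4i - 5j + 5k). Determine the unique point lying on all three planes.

Γ: n_1·r = n_1·A_1 gives -4x - 5y + 5z = 29.
Solving the 3×3 linear system 8x + y - 4z = 44, 4y + 2z = -22, -4x - 5y + 5z = 29 (e.g. by elimination or Cramer's rule, determinant = 168) gives (9, -8, 5).

(9, -8, 5)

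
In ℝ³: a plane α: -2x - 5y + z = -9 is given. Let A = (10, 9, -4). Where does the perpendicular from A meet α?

Foot = A − λn with λ = (n·A − d)/|n|² = (-69 − (-9))/30 = -2.
Foot = (10, 9, -4) − (-2)·(-2, -5, 1) = (6, -1, -2).

(6, -1, -2)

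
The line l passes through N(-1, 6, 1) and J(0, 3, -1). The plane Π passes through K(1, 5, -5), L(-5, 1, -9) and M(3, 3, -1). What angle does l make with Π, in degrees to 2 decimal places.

A direction vector for l is J − N = (1, -3, -2).
KL = (-6, -4, -4), KM = (2, -2, 4); a normal to Π is KL × KM = (-24, 16, 20).
Using K: Π has equation -24x + 16y + 20z = -44.
sin θ = |n·v| / (|n||v|) = |-112| / (√1232 · √14) = 0.85280.
θ ≈ 58.52°.

58.52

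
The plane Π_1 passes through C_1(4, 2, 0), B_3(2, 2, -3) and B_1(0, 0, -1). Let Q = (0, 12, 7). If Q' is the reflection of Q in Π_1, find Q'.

(12, -8, -1)

C_1B_3 = (-2, 0, -3), C_1B_1 = (-4, -2, -1); a normal to Π_1 is C_1B_3 × C_1B_1 = (-6, 10, 4).
Using C_1: Π_1 has equation -6x + 10y + 4z = -4.
λ = (n·Q − d)/|n|² = (148 − (-4))/152 = 1.
Reflection = Q − 2λn = (0, 12, 7) − 2·(-6, 10, 4) = (12, -8, -1).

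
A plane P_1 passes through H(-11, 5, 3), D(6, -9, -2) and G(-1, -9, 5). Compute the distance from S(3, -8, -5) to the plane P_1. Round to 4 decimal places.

3.1099

HD = (17, -14, -5), HG = (10, -14, 2); a normal to P_1 is HD × HG = (-98, -84, -98).
Using H: P_1 has equation -98x - 84y - 98z = 364.
n·S − d = (-98)·(3) + (-84)·(-8) + (-98)·(-5) − 364 = 504; |n| = √26264.
Distance = |504| / √26264 = 504/√26264 ≈ 3.1099.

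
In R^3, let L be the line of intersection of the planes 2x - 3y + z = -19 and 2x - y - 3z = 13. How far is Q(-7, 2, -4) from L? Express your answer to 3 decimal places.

Direction of L: (2, -3, 1) × (2, -1, -3) = (10, 8, 4).
A point on L: solving the two plane equations with x = 7 gives (7, 10, -3).
Taking (7, 10, -3) on L with direction v = (10, 8, 4): w = Q − (7, 10, -3) = (-14, -8, -1), and w × v = (-24, 46, -32).
Distance = |w × v| / |v| = √3716 / √180 ≈ 4.544.

4.544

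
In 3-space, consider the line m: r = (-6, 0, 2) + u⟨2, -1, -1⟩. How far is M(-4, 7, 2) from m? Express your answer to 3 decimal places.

7.176

Taking (-6, 0, 2) on m with direction v = (2, -1, -1): w = M − (-6, 0, 2) = (2, 7, 0), and w × v = (-7, 2, -16).
Distance = |w × v| / |v| = √309 / √6 ≈ 7.176.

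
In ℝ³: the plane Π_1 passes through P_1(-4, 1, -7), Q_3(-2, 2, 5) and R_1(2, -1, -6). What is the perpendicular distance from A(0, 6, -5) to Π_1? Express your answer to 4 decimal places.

5.7333

P_1Q_3 = (2, 1, 12), P_1R_1 = (6, -2, 1); a normal to Π_1 is P_1Q_3 × P_1R_1 = (25, 70, -10).
Using P_1: Π_1 has equation 25x + 70y - 10z = 40.
n·A − d = (25)·(0) + (70)·(6) + (-10)·(-5) − 40 = 430; |n| = √5625.
Distance = |430| / √5625 = 430/√5625 ≈ 5.7333.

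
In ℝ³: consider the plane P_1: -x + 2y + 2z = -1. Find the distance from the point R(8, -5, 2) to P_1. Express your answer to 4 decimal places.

4.3333

n·R − d = (-1)·(8) + (2)·(-5) + (2)·(2) − (-1) = -13; |n| = √9.
Distance = |-13| / √9 = 13/√9 ≈ 4.3333.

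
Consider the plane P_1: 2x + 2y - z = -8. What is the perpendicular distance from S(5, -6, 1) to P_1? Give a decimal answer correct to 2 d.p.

n·S − d = (2)·(5) + (2)·(-6) + (-1)·(1) − (-8) = 5; |n| = √9.
Distance = |5| / √9 = 5/√9 ≈ 1.67.

1.67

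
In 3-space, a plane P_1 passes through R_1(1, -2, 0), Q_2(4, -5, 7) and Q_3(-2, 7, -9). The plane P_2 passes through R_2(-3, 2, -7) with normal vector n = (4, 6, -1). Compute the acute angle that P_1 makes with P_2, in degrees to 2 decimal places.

R_1Q_2 = (3, -3, 7), R_1Q_3 = (-3, 9, -9); a normal to P_1 is R_1Q_2 × R_1Q_3 = (-36, 6, 18).
Using R_1: P_1 has equation -36x + 6y + 18z = -48.
P_2: n·r = n·R_2 gives 4x + 6y - z = 7.
cos θ = |n₁·n₂| / (|n₁||n₂|) = |-126| / (√1656 · √53).
θ = arccos(0.42531) ≈ 64.83°.

64.83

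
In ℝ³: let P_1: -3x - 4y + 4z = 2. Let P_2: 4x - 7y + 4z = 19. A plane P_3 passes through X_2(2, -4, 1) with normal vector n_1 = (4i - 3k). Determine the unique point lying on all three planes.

P_3: n_1·r = n_1·X_2 gives 4x - 3z = 5.
Solving the 3×3 linear system -3x - 4y + 4z = 2, 4x - 7y + 4z = 19, 4x - 3z = 5 (e.g. by elimination or Cramer's rule, determinant = -63) gives (2, -1, 1).

(2, -1, 1)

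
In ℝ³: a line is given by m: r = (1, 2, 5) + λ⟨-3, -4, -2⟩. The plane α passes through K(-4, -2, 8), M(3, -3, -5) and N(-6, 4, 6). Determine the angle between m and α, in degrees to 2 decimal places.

KM = (7, -1, -13), KN = (-2, 6, -2); a normal to α is KM × KN = (80, 40, 40).
Using K: α has equation 80x + 40y + 40z = -80.
sin θ = |n·v| / (|n||v|) = |-480| / (√9600 · √29) = 0.90972.
θ ≈ 65.47°.

65.47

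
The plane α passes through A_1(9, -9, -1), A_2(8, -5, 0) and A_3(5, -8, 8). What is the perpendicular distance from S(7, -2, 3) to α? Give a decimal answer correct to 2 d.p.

A_1A_2 = (-1, 4, 1), A_1A_3 = (-4, 1, 9); a normal to α is A_1A_2 × A_1A_3 = (35, 5, 15).
Using A_1: α has equation 35x + 5y + 15z = 255.
n·S − d = (35)·(7) + (5)·(-2) + (15)·(3) − 255 = 25; |n| = √1475.
Distance = |25| / √1475 = 25/√1475 ≈ 0.65.

0.65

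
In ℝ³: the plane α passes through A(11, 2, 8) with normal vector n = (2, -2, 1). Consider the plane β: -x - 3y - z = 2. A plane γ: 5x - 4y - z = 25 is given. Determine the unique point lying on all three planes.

α: n·r = n·A gives 2x - 2y + z = 26.
Solving the 3×3 linear system 2x - 2y + z = 26, -x - 3y - z = 2, 5x - 4y - z = 25 (e.g. by elimination or Cramer's rule, determinant = 29) gives (3, -5, 10).

(3, -5, 10)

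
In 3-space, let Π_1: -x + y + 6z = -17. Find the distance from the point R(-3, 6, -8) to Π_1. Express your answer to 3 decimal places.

n·R − d = (-1)·(-3) + (1)·(6) + (6)·(-8) − (-17) = -22; |n| = √38.
Distance = |-22| / √38 = 22/√38 ≈ 3.569.

3.569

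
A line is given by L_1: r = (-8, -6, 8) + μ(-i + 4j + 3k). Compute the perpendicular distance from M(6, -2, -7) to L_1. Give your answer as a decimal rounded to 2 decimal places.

19.13

Taking (-8, -6, 8) on L_1 with direction v = (-1, 4, 3): w = M − (-8, -6, 8) = (14, 4, -15), and w × v = (72, -27, 60).
Distance = |w × v| / |v| = √9513 / √26 ≈ 19.13.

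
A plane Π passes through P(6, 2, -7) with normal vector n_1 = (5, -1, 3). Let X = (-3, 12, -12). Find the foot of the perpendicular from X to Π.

(7, 10, -6)

Π: n_1·r = n_1·P gives 5x - y + 3z = 7.
Foot = X − λn with λ = (n·X − d)/|n|² = (-63 − 7)/35 = -2.
Foot = (-3, 12, -12) − (-2)·(5, -1, 3) = (7, 10, -6).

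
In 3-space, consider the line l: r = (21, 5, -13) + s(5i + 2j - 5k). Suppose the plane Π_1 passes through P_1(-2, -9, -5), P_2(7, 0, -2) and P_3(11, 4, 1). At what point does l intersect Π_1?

P_1P_2 = (9, 9, 3), P_1P_3 = (13, 13, 6); a normal to Π_1 is P_1P_2 × P_1P_3 = (15, -15, 0).
Using P_1: Π_1 has equation 15x - 15y = 105.
Substitute r = (21, 5, -13) + t(5, 2, -5) into the plane: 240 + 45t = 105, so t = -3.
Intersection: (21, 5, -13) + (-3)·(5, 2, -5) = (6, -1, 2).

(6, -1, 2)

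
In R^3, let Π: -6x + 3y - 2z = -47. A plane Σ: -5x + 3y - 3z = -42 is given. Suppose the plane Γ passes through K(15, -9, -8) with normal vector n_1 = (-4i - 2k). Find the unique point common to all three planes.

Γ: n_1·r = n_1·K gives -4x - 2z = -44.
Solving the 3×3 linear system -6x + 3y - 2z = -47, -5x + 3y - 3z = -42, -4x - 2z = -44 (e.g. by elimination or Cramer's rule, determinant = 18) gives (9, 5, 4).

(9, 5, 4)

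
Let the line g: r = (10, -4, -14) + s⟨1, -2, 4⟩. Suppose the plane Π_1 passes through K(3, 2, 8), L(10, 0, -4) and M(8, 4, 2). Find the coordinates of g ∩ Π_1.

(11, -6, -10)

KL = (7, -2, -12), KM = (5, 2, -6); a normal to Π_1 is KL × KM = (36, -18, 24).
Using K: Π_1 has equation 36x - 18y + 24z = 264.
Substitute r = (10, -4, -14) + t(1, -2, 4) into the plane: 96 + 168t = 264, so t = 1.
Intersection: (10, -4, -14) + 1·(1, -2, 4) = (11, -6, -10).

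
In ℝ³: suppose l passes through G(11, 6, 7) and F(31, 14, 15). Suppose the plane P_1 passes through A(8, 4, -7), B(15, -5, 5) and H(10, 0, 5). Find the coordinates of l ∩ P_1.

(6, 4, 5)

A direction vector for l is F − G = (20, 8, 8).
AB = (7, -9, 12), AH = (2, -4, 12); a normal to P_1 is AB × AH = (-60, -60, -10).
Using A: P_1 has equation -60x - 60y - 10z = -650.
Substitute r = (11, 6, 7) + t(20, 8, 8) into the plane: -1090 + (-1760)t = -650, so t = -1/4.
Intersection: (11, 6, 7) + (-1/4)·(20, 8, 8) = (6, 4, 5).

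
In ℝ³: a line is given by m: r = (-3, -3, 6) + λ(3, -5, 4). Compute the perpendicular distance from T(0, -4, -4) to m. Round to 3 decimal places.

9.822

Taking (-3, -3, 6) on m with direction v = (3, -5, 4): w = T − (-3, -3, 6) = (3, -1, -10), and w × v = (-54, -42, -12).
Distance = |w × v| / |v| = √4824 / √50 ≈ 9.822.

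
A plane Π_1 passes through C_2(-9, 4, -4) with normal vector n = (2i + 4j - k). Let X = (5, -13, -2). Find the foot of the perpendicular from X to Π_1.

Π_1: n·r = n·C_2 gives 2x + 4y - z = 2.
Foot = X − λn with λ = (n·X − d)/|n|² = (-40 − 2)/21 = -2.
Foot = (5, -13, -2) − (-2)·(2, 4, -1) = (9, -5, -4).

(9, -5, -4)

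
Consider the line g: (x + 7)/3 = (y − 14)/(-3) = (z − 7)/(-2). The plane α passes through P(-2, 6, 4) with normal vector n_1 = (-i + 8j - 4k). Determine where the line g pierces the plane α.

(2, 5, 1)

g has direction (3, -3, -2) through (-7, 14, 7).
α: n_1·r = n_1·P gives -x + 8y - 4z = 34.
Substitute r = (-7, 14, 7) + t(3, -3, -2) into the plane: 91 + (-19)t = 34, so t = 3.
Intersection: (-7, 14, 7) + 3·(3, -3, -2) = (2, 5, 1).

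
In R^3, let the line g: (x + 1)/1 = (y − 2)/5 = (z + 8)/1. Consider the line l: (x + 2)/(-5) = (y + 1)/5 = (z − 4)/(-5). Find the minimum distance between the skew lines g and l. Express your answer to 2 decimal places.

g has direction (1, 5, 1) through (-1, 2, -8).
l has direction (-5, 5, -5) through (-2, -1, 4).
Common perpendicular direction n = (1, 5, 1) × (-5, 5, -5) = (-30, 0, 30).
With w = (-2, -1, 4) − (-1, 2, -8) = (-1, -3, 12), w · n = 390.
Distance = |w · n| / |n| = |390| / √1800 ≈ 9.19.

9.19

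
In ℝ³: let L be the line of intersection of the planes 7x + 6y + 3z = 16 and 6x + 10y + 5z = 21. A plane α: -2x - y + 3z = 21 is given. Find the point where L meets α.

(1, -2, 7)

Direction of L: (7, 6, 3) × (6, 10, 5) = (0, -17, 34).
A point on L: solving the two plane equations with y = 4 gives (1, 4, -5).
Substitute r = (1, 4, -5) + t(0, -17, 34) into the plane: -21 + 119t = 21, so t = 6/17.
Intersection: (1, 4, -5) + (6/17)·(0, -17, 34) = (1, -2, 7).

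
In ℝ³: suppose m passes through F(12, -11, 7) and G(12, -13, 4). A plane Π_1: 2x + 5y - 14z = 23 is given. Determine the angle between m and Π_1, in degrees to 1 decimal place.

A direction vector for m is G − F = (0, -2, -3).
sin θ = |n·v| / (|n||v|) = |32| / (√225 · √13) = 0.59168.
θ ≈ 36.3°.

36.3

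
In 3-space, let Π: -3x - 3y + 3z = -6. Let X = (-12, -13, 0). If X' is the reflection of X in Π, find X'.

(6, 5, -18)

λ = (n·X − d)/|n|² = (75 − (-6))/27 = 3.
Reflection = X − 2λn = (-12, -13, 0) − 6·(-3, -3, 3) = (6, 5, -18).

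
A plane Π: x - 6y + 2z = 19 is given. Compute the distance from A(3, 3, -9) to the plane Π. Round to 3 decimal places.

n·A − d = (1)·(3) + (-6)·(3) + (2)·(-9) − 19 = -52; |n| = √41.
Distance = |-52| / √41 = 52/√41 ≈ 8.121.

8.121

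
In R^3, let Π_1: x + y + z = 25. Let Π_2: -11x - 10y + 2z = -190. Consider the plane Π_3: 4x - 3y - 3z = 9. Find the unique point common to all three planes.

(12, 7, 6)

Solving the 3×3 linear system x + y + z = 25, -11x - 10y + 2z = -190, 4x - 3y - 3z = 9 (e.g. by elimination or Cramer's rule, determinant = 84) gives (12, 7, 6).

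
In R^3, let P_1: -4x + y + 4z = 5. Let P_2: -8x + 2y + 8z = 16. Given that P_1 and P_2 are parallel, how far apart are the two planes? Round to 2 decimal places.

0.52

Rescale P_2 by 1/2: -4x + y + 4z = 8. Then distance = |5 − 8| / √33 ≈ 0.52.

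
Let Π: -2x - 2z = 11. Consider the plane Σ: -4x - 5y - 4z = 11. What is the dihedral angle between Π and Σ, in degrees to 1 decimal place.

cos θ = |n₁·n₂| / (|n₁||n₂|) = |16| / (√8 · √57).
θ = arccos(0.74927) ≈ 41.5°.

41.5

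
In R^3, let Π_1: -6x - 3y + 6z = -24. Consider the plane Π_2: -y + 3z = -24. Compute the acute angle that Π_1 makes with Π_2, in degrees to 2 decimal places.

cos θ = |n₁·n₂| / (|n₁||n₂|) = |21| / (√81 · √10).
θ = arccos(0.73786) ≈ 42.45°.

42.45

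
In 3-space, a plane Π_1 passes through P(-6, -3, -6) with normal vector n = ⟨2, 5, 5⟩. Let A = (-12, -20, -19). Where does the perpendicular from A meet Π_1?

Π_1: n·r = n·P gives 2x + 5y + 5z = -57.
Foot = A − λn with λ = (n·A − d)/|n|² = (-219 − (-57))/54 = -3.
Foot = (-12, -20, -19) − (-3)·(2, 5, 5) = (-6, -5, -4).

(-6, -5, -4)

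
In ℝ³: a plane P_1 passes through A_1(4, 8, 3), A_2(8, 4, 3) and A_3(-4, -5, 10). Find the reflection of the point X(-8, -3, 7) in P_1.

(-6, -1, 13)

A_1A_2 = (4, -4, 0), A_1A_3 = (-8, -13, 7); a normal to P_1 is A_1A_2 × A_1A_3 = (-28, -28, -84).
Using A_1: P_1 has equation -28x - 28y - 84z = -588.
λ = (n·X − d)/|n|² = (-280 − (-588))/8624 = 1/28.
Reflection = X − 2λn = (-8, -3, 7) − (1/14)·(-28, -28, -84) = (-6, -1, 13).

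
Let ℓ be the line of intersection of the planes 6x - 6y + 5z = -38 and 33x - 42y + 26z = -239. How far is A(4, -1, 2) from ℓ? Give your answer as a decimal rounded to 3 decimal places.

Direction of ℓ: (6, -6, 5) × (33, -42, 26) = (54, 9, -54).
A point on ℓ: solving the two plane equations with x = 1 gives (1, 4, -4).
Taking (1, 4, -4) on ℓ with direction v = (54, 9, -54): w = A − (1, 4, -4) = (3, -5, 6), and w × v = (216, 486, 297).
Distance = |w × v| / |v| = √371061 / √5913 ≈ 7.922.

7.922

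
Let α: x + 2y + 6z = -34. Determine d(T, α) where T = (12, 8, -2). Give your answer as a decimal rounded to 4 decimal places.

n·T − d = (1)·(12) + (2)·(8) + (6)·(-2) − (-34) = 50; |n| = √41.
Distance = |50| / √41 = 50/√41 ≈ 7.8087.

7.8087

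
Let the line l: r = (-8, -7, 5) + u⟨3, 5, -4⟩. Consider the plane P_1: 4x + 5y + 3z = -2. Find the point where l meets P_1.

(-2, 3, -3)

Substitute r = (-8, -7, 5) + t(3, 5, -4) into the plane: -52 + 25t = -2, so t = 2.
Intersection: (-8, -7, 5) + 2·(3, 5, -4) = (-2, 3, -3).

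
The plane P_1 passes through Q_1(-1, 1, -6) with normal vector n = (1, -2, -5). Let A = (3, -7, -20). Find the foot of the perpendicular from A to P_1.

P_1: n·r = n·Q_1 gives x - 2y - 5z = 27.
Foot = A − λn with λ = (n·A − d)/|n|² = (117 − 27)/30 = 3.
Foot = (3, -7, -20) − 3·(1, -2, -5) = (0, -1, -5).

(0, -1, -5)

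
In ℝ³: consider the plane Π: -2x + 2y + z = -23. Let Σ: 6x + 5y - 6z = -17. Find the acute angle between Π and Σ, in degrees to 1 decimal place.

cos θ = |n₁·n₂| / (|n₁||n₂|) = |-8| / (√9 · √97).
θ = arccos(0.27076) ≈ 74.3°.

74.3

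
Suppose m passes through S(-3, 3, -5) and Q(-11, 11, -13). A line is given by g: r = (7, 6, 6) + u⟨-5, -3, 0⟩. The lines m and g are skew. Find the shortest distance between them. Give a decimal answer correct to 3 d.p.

7.374

A direction vector for m is Q − S = (-8, 8, -8).
Common perpendicular direction n = (-8, 8, -8) × (-5, -3, 0) = (-24, 40, 64).
With w = (7, 6, 6) − (-3, 3, -5) = (10, 3, 11), w · n = 584.
Distance = |w · n| / |n| = |584| / √6272 ≈ 7.374.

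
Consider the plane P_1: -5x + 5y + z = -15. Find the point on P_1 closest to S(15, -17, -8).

Foot = S − λn with λ = (n·S − d)/|n|² = (-168 − (-15))/51 = -3.
Foot = (15, -17, -8) − (-3)·(-5, 5, 1) = (0, -2, -5).

(0, -2, -5)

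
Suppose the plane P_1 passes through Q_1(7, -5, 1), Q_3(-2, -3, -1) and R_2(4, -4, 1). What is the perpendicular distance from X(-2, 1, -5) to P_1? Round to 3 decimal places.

5.143

Q_1Q_3 = (-9, 2, -2), Q_1R_2 = (-3, 1, 0); a normal to P_1 is Q_1Q_3 × Q_1R_2 = (2, 6, -3).
Using Q_1: P_1 has equation 2x + 6y - 3z = -19.
n·X − d = (2)·(-2) + (6)·(1) + (-3)·(-5) − (-19) = 36; |n| = √49.
Distance = |36| / √49 = 36/√49 ≈ 5.143.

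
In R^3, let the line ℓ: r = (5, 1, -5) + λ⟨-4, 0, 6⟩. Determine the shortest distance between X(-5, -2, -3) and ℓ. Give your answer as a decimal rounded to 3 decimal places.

Taking (5, 1, -5) on ℓ with direction v = (-4, 0, 6): w = X − (5, 1, -5) = (-10, -3, 2), and w × v = (-18, 52, -12).
Distance = |w × v| / |v| = √3172 / √52 ≈ 7.810.

7.810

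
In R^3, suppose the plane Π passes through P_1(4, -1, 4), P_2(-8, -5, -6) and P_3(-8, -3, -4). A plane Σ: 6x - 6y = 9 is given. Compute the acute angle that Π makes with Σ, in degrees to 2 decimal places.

76.37

P_1P_2 = (-12, -4, -10), P_1P_3 = (-12, -2, -8); a normal to Π is P_1P_2 × P_1P_3 = (12, 24, -24).
Using P_1: Π has equation 12x + 24y - 24z = -72.
cos θ = |n₁·n₂| / (|n₁||n₂|) = |-72| / (√1296 · √72).
θ = arccos(0.23570) ≈ 76.37°.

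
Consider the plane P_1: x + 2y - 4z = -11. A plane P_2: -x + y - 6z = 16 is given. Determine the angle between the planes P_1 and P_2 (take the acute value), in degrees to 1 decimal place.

cos θ = |n₁·n₂| / (|n₁||n₂|) = |25| / (√21 · √38).
θ = arccos(0.88499) ≈ 27.7°.

27.7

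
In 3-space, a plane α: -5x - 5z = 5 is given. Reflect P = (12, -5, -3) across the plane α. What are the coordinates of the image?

(2, -5, -13)

λ = (n·P − d)/|n|² = (-45 − 5)/50 = -1.
Reflection = P − 2λn = (12, -5, -3) − (-2)·(-5, 0, -5) = (2, -5, -13).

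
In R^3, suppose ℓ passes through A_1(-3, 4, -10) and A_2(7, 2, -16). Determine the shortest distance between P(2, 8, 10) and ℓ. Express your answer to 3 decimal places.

A direction vector for ℓ is A_2 − A_1 = (10, -2, -6).
Taking (-3, 4, -10) on ℓ with direction v = (10, -2, -6): w = P − (-3, 4, -10) = (5, 4, 20), and w × v = (16, 230, -50).
Distance = |w × v| / |v| = √55656 / √140 ≈ 19.938.

19.938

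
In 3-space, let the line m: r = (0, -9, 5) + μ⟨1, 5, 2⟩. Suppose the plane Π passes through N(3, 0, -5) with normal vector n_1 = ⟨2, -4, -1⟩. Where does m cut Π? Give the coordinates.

Π: n_1·r = n_1·N gives 2x - 4y - z = 11.
Substitute r = (0, -9, 5) + t(1, 5, 2) into the plane: 31 + (-20)t = 11, so t = 1.
Intersection: (0, -9, 5) + 1·(1, 5, 2) = (1, -4, 7).

(1, -4, 7)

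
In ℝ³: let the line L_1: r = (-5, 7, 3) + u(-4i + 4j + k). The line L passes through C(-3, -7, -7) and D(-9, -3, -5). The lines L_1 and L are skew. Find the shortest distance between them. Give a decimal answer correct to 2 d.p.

A direction vector for L is D − C = (-6, 4, 2).
Common perpendicular direction n = (-4, 4, 1) × (-6, 4, 2) = (4, 2, 8).
With w = (-3, -7, -7) − (-5, 7, 3) = (2, -14, -10), w · n = -100.
Distance = |w · n| / |n| = |-100| / √84 ≈ 10.91.

10.91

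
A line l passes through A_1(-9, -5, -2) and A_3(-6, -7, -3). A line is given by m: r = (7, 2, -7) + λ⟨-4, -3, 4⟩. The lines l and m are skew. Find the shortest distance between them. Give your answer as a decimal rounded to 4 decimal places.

A direction vector for l is A_3 − A_1 = (3, -2, -1).
Common perpendicular direction n = (3, -2, -1) × (-4, -3, 4) = (-11, -8, -17).
With w = (7, 2, -7) − (-9, -5, -2) = (16, 7, -5), w · n = -147.
Distance = |w · n| / |n| = |-147| / √474 ≈ 6.7519.

6.7519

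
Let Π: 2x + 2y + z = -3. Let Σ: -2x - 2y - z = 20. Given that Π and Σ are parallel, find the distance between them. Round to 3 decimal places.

Rescale Σ by 1/(-1): 2x + 2y + z = -20. Then distance = |-3 − (-20)| / √9 ≈ 5.667.

5.667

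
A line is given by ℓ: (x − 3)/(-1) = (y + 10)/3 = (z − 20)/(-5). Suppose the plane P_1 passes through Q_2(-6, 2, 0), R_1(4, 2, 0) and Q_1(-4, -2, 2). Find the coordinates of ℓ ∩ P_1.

ℓ has direction (-1, 3, -5) through (3, -10, 20).
Q_2R_1 = (10, 0, 0), Q_2Q_1 = (2, -4, 2); a normal to P_1 is Q_2R_1 × Q_2Q_1 = (0, -20, -40).
Using Q_2: P_1 has equation -20y - 40z = -40.
Substitute r = (3, -10, 20) + t(-1, 3, -5) into the plane: -600 + 140t = -40, so t = 4.
Intersection: (3, -10, 20) + 4·(-1, 3, -5) = (-1, 2, 0).

(-1, 2, 0)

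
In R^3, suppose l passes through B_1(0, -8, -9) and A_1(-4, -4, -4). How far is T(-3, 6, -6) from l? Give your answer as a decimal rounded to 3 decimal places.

A direction vector for l is A_1 − B_1 = (-4, 4, 5).
Taking (0, -8, -9) on l with direction v = (-4, 4, 5): w = T − (0, -8, -9) = (-3, 14, 3), and w × v = (58, 3, 44).
Distance = |w × v| / |v| = √5309 / √57 ≈ 9.651.

9.651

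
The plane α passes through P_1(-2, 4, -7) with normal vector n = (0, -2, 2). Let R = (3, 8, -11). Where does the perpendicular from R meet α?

(3, 4, -7)

α: n·r = n·P_1 gives -2y + 2z = -22.
Foot = R − λn with λ = (n·R − d)/|n|² = (-38 − (-22))/8 = -2.
Foot = (3, 8, -11) − (-2)·(0, -2, 2) = (3, 4, -7).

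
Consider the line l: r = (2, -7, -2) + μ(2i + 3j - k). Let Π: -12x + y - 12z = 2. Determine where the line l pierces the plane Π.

(0, -10, -1)

Substitute r = (2, -7, -2) + t(2, 3, -1) into the plane: -7 + (-9)t = 2, so t = -1.
Intersection: (2, -7, -2) + (-1)·(2, 3, -1) = (0, -10, -1).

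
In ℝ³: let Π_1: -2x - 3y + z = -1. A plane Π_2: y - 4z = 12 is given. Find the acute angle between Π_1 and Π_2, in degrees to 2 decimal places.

63.02

cos θ = |n₁·n₂| / (|n₁||n₂|) = |-7| / (√14 · √17).
θ = arccos(0.45374) ≈ 63.02°.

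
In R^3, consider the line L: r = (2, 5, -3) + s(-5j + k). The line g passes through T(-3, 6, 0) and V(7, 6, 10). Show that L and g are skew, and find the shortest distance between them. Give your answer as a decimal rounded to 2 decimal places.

5.74

A direction vector for g is V − T = (10, 0, 10).
Common perpendicular direction n = (0, -5, 1) × (10, 0, 10) = (-50, 10, 50).
With w = (-3, 6, 0) − (2, 5, -3) = (-5, 1, 3), w · n = 410.
Since n ≠ 0 the lines are not parallel, and w · n = 410 ≠ 0 so they do not intersect; hence they are skew.
Distance = |w · n| / |n| = |410| / √5100 ≈ 5.74.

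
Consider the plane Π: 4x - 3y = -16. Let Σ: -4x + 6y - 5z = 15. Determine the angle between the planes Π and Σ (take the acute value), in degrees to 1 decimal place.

39.2

cos θ = |n₁·n₂| / (|n₁||n₂|) = |-34| / (√25 · √77).
θ = arccos(0.77493) ≈ 39.2°.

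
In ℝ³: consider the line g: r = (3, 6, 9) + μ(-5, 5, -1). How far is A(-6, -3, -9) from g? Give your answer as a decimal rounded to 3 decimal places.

Taking (3, 6, 9) on g with direction v = (-5, 5, -1): w = A − (3, 6, 9) = (-9, -9, -18), and w × v = (99, 81, -90).
Distance = |w × v| / |v| = √24462 / √51 ≈ 21.901.

21.901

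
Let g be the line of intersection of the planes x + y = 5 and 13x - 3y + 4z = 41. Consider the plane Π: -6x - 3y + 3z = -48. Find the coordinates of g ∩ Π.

(5, 0, -6)

Direction of g: (1, 1, 0) × (13, -3, 4) = (4, -4, -16).
A point on g: solving the two plane equations with x = 3 gives (3, 2, 2).
Substitute r = (3, 2, 2) + t(4, -4, -16) into the plane: -18 + (-60)t = -48, so t = 1/2.
Intersection: (3, 2, 2) + (1/2)·(4, -4, -16) = (5, 0, -6).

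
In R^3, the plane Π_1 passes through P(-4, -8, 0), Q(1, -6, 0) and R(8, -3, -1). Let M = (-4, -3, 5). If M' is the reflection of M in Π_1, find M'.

PQ = (5, 2, 0), PR = (12, 5, -1); a normal to Π_1 is PQ × PR = (-2, 5, 1).
Using P: Π_1 has equation -2x + 5y + z = -32.
λ = (n·M − d)/|n|² = (-2 − (-32))/30 = 1.
Reflection = M − 2λn = (-4, -3, 5) − 2·(-2, 5, 1) = (0, -13, 3).

(0, -13, 3)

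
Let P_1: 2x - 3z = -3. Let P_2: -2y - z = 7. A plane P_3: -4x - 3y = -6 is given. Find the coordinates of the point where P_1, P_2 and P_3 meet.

Solving the 3×3 linear system 2x - 3z = -3, -2y - z = 7, -4x - 3y = -6 (e.g. by elimination or Cramer's rule, determinant = 18) gives (6, -6, 5).

(6, -6, 5)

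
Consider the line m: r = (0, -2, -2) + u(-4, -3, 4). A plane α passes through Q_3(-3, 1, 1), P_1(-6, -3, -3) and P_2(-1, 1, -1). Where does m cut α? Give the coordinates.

Q_3P_1 = (-3, -4, -4), Q_3P_2 = (2, 0, -2); a normal to α is Q_3P_1 × Q_3P_2 = (8, -14, 8).
Using Q_3: α has equation 8x - 14y + 8z = -30.
Substitute r = (0, -2, -2) + t(-4, -3, 4) into the plane: 12 + 42t = -30, so t = -1.
Intersection: (0, -2, -2) + (-1)·(-4, -3, 4) = (4, 1, -6).

(4, 1, -6)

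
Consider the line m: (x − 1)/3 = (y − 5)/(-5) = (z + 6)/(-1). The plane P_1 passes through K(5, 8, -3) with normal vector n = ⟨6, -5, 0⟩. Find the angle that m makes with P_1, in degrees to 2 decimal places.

68.53

m has direction (3, -5, -1) through (1, 5, -6).
P_1: n·r = n·K gives 6x - 5y = -10.
sin θ = |n·v| / (|n||v|) = |43| / (√61 · √35) = 0.93061.
θ ≈ 68.53°.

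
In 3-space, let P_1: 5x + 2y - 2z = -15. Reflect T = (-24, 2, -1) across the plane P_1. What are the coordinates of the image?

(6, 14, -13)

λ = (n·T − d)/|n|² = (-114 − (-15))/33 = -3.
Reflection = T − 2λn = (-24, 2, -1) − (-6)·(5, 2, -2) = (6, 14, -13).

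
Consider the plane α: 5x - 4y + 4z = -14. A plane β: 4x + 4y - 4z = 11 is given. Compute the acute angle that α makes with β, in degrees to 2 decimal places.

76.74

cos θ = |n₁·n₂| / (|n₁||n₂|) = |-12| / (√57 · √48).
θ = arccos(0.22942) ≈ 76.74°.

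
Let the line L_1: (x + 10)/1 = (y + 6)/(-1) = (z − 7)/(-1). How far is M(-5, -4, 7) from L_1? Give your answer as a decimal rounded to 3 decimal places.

5.099

L_1 has direction (1, -1, -1) through (-10, -6, 7).
Taking (-10, -6, 7) on L_1 with direction v = (1, -1, -1): w = M − (-10, -6, 7) = (5, 2, 0), and w × v = (-2, 5, -7).
Distance = |w × v| / |v| = √78 / √3 ≈ 5.099.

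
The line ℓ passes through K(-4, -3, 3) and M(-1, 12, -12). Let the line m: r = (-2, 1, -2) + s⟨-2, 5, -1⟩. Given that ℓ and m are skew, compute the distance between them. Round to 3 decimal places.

0.330

A direction vector for ℓ is M − K = (3, 15, -15).
Common perpendicular direction n = (3, 15, -15) × (-2, 5, -1) = (60, 33, 45).
With w = (-2, 1, -2) − (-4, -3, 3) = (2, 4, -5), w · n = 27.
Distance = |w · n| / |n| = |27| / √6714 ≈ 0.330.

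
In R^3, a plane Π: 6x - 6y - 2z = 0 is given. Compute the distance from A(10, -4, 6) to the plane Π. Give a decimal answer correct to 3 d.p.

8.259

n·A − d = (6)·(10) + (-6)·(-4) + (-2)·(6) − 0 = 72; |n| = √76.
Distance = |72| / √76 = 72/√76 ≈ 8.259.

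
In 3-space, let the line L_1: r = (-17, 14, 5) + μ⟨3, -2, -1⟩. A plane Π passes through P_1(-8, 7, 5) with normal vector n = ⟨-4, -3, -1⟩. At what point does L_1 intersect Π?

(-8, 8, 2)

Π: n·r = n·P_1 gives -4x - 3y - z = 6.
Substitute r = (-17, 14, 5) + t(3, -2, -1) into the plane: 21 + (-5)t = 6, so t = 3.
Intersection: (-17, 14, 5) + 3·(3, -2, -1) = (-8, 8, 2).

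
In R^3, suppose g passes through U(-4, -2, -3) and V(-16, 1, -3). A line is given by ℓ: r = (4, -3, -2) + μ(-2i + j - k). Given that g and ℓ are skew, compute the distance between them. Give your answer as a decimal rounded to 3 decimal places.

1.309

A direction vector for g is V − U = (-12, 3, 0).
Common perpendicular direction n = (-12, 3, 0) × (-2, 1, -1) = (-3, -12, -6).
With w = (4, -3, -2) − (-4, -2, -3) = (8, -1, 1), w · n = -18.
Distance = |w · n| / |n| = |-18| / √189 ≈ 1.309.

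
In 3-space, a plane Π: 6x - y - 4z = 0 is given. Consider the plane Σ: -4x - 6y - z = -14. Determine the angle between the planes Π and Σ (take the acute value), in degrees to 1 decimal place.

74.7

cos θ = |n₁·n₂| / (|n₁||n₂|) = |-14| / (√53 · √53).
θ = arccos(0.26415) ≈ 74.7°.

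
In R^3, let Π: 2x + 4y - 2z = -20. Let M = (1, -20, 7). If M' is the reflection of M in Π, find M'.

(13, 4, -5)

λ = (n·M − d)/|n|² = (-92 − (-20))/24 = -3.
Reflection = M − 2λn = (1, -20, 7) − (-6)·(2, 4, -2) = (13, 4, -5).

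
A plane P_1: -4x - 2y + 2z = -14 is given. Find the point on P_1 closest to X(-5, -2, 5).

(3, 2, 1)

Foot = X − λn with λ = (n·X − d)/|n|² = (34 − (-14))/24 = 2.
Foot = (-5, -2, 5) − 2·(-4, -2, 2) = (3, 2, 1).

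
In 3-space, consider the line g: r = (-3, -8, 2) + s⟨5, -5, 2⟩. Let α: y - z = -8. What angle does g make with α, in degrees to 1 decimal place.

sin θ = |n·v| / (|n||v|) = |-7| / (√2 · √54) = 0.67358.
θ ≈ 42.3°.

42.3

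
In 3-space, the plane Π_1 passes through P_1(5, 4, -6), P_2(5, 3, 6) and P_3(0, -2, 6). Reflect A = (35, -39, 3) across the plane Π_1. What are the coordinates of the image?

(-37, 33, 9)

P_1P_2 = (0, -1, 12), P_1P_3 = (-5, -6, 12); a normal to Π_1 is P_1P_2 × P_1P_3 = (60, -60, -5).
Using P_1: Π_1 has equation 60x - 60y - 5z = 90.
λ = (n·A − d)/|n|² = (4425 − 90)/7225 = 3/5.
Reflection = A − 2λn = (35, -39, 3) − (6/5)·(60, -60, -5) = (-37, 33, 9).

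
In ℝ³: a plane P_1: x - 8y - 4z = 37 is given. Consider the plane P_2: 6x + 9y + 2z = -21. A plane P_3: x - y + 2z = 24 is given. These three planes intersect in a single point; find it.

(5, -7, 6)

Solving the 3×3 linear system x - 8y - 4z = 37, 6x + 9y + 2z = -21, x - y + 2z = 24 (e.g. by elimination or Cramer's rule, determinant = 160) gives (5, -7, 6).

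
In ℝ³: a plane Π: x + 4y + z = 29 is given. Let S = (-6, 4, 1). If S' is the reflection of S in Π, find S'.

λ = (n·S − d)/|n|² = (11 − 29)/18 = -1.
Reflection = S − 2λn = (-6, 4, 1) − (-2)·(1, 4, 1) = (-4, 12, 3).

(-4, 12, 3)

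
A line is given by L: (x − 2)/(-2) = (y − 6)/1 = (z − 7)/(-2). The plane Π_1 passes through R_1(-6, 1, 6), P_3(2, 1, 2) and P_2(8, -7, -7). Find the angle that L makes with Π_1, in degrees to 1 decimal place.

68.2

L has direction (-2, 1, -2) through (2, 6, 7).
R_1P_3 = (8, 0, -4), R_1P_2 = (14, -8, -13); a normal to Π_1 is R_1P_3 × R_1P_2 = (-32, 48, -64).
Using R_1: Π_1 has equation -32x + 48y - 64z = -144.
sin θ = |n·v| / (|n||v|) = |240| / (√7424 · √9) = 0.92848.
θ ≈ 68.2°.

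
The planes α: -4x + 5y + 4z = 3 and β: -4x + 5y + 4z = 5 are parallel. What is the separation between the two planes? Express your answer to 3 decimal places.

Same normal n = (-4, 5, 4) with |n| = √57; distance = |3 − 5| / |n| = 2/√57 ≈ 0.265.

0.265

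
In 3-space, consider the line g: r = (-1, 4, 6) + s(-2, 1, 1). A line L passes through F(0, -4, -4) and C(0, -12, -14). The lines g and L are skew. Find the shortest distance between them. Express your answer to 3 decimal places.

A direction vector for L is C − F = (0, -8, -10).
Common perpendicular direction n = (-2, 1, 1) × (0, -8, -10) = (-2, -20, 16).
With w = (0, -4, -4) − (-1, 4, 6) = (1, -8, -10), w · n = -2.
Distance = |w · n| / |n| = |-2| / √660 ≈ 0.078.

0.078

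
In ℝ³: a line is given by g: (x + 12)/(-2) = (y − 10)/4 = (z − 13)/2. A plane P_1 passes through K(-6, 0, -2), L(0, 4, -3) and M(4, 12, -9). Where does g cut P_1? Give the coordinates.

(-4, -6, 5)

g has direction (-2, 4, 2) through (-12, 10, 13).
KL = (6, 4, -1), KM = (10, 12, -7); a normal to P_1 is KL × KM = (-16, 32, 32).
Using K: P_1 has equation -16x + 32y + 32z = 32.
Substitute r = (-12, 10, 13) + t(-2, 4, 2) into the plane: 928 + 224t = 32, so t = -4.
Intersection: (-12, 10, 13) + (-4)·(-2, 4, 2) = (-4, -6, 5).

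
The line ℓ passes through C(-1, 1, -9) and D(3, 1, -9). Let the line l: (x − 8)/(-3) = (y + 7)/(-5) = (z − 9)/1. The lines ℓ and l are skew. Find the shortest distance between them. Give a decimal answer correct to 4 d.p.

A direction vector for ℓ is D − C = (4, 0, 0).
l has direction (-3, -5, 1) through (8, -7, 9).
Common perpendicular direction n = (4, 0, 0) × (-3, -5, 1) = (0, -4, -20).
With w = (8, -7, 9) − (-1, 1, -9) = (9, -8, 18), w · n = -328.
Distance = |w · n| / |n| = |-328| / √416 ≈ 16.0815.

16.0815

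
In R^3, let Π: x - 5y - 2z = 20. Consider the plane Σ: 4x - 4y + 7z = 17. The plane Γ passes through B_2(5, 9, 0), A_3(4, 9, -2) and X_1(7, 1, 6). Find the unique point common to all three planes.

(3, -3, -1)

B_2A_3 = (-1, 0, -2), B_2X_1 = (2, -8, 6); a normal to Γ is B_2A_3 × B_2X_1 = (-16, 2, 8).
Using B_2: Γ has equation -16x + 2y + 8z = -62.
Solving the 3×3 linear system x - 5y - 2z = 20, 4x - 4y + 7z = 17, -16x + 2y + 8z = -62 (e.g. by elimination or Cramer's rule, determinant = 786) gives (3, -3, -1).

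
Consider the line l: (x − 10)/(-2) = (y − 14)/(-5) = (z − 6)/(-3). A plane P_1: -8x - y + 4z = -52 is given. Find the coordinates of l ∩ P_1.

(6, 4, 0)

l has direction (-2, -5, -3) through (10, 14, 6).
Substitute r = (10, 14, 6) + t(-2, -5, -3) into the plane: -70 + 9t = -52, so t = 2.
Intersection: (10, 14, 6) + 2·(-2, -5, -3) = (6, 4, 0).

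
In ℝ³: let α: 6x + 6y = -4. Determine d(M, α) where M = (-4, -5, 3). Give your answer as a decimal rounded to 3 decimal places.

5.893

n·M − d = (6)·(-4) + (6)·(-5) + (0)·(3) − (-4) = -50; |n| = √72.
Distance = |-50| / √72 = 50/√72 ≈ 5.893.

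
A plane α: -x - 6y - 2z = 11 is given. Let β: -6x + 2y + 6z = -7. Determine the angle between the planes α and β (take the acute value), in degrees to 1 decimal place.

cos θ = |n₁·n₂| / (|n₁||n₂|) = |-18| / (√41 · √76).
θ = arccos(0.32246) ≈ 71.2°.

71.2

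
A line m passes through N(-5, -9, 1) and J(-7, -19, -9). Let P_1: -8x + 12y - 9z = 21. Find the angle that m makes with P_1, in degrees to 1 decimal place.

A direction vector for m is J − N = (-2, -10, -10).
sin θ = |n·v| / (|n||v|) = |-14| / (√289 · √204) = 0.05766.
θ ≈ 3.3°.

3.3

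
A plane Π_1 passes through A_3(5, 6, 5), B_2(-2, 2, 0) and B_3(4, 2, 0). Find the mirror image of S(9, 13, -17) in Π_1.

A_3B_2 = (-7, -4, -5), A_3B_3 = (-1, -4, -5); a normal to Π_1 is A_3B_2 × A_3B_3 = (0, -30, 24).
Using A_3: Π_1 has equation -30y + 24z = -60.
λ = (n·S − d)/|n|² = (-798 − (-60))/1476 = -1/2.
Reflection = S − 2λn = (9, 13, -17) − (-1)·(0, -30, 24) = (9, -17, 7).

(9, -17, 7)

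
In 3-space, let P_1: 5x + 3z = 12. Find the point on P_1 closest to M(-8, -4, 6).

(-3, -4, 9)

Foot = M − λn with λ = (n·M − d)/|n|² = (-22 − 12)/34 = -1.
Foot = (-8, -4, 6) − (-1)·(5, 0, 3) = (-3, -4, 9).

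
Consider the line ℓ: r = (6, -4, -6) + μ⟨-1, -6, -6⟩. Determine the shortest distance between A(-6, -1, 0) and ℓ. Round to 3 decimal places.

12.839

Taking (6, -4, -6) on ℓ with direction v = (-1, -6, -6): w = A − (6, -4, -6) = (-12, 3, 6), and w × v = (18, -78, 75).
Distance = |w × v| / |v| = √12033 / √73 ≈ 12.839.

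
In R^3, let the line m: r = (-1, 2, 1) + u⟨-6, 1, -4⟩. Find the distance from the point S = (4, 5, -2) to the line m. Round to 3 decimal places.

6.225

Taking (-1, 2, 1) on m with direction v = (-6, 1, -4): w = S − (-1, 2, 1) = (5, 3, -3), and w × v = (-9, 38, 23).
Distance = |w × v| / |v| = √2054 / √53 ≈ 6.225.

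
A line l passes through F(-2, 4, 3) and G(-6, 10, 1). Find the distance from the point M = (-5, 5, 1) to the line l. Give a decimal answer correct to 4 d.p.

2.3146

A direction vector for l is G − F = (-4, 6, -2).
Taking (-2, 4, 3) on l with direction v = (-4, 6, -2): w = M − (-2, 4, 3) = (-3, 1, -2), and w × v = (10, 2, -14).
Distance = |w × v| / |v| = √300 / √56 ≈ 2.3146.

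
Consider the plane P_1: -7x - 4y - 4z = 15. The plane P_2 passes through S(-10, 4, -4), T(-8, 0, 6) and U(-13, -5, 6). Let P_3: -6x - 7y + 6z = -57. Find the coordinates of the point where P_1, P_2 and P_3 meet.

ST = (2, -4, 10), SU = (-3, -9, 10); a normal to P_2 is ST × SU = (50, -50, -30).
Using S: P_2 has equation 50x - 50y - 30z = -580.
Solving the 3×3 linear system -7x - 4y - 4z = 15, 50x - 50y - 30z = -580, -6x - 7y + 6z = -57 (e.g. by elimination or Cramer's rule, determinant = 6650) gives (-5, 9, -4).

(-5, 9, -4)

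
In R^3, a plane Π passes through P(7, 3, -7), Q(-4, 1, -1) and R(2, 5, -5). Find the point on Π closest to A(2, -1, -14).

(6, 1, -6)

PQ = (-11, -2, 6), PR = (-5, 2, 2); a normal to Π is PQ × PR = (-16, -8, -32).
Using P: Π has equation -16x - 8y - 32z = 88.
Foot = A − λn with λ = (n·A − d)/|n|² = (424 − 88)/1344 = 1/4.
Foot = (2, -1, -14) − (1/4)·(-16, -8, -32) = (6, 1, -6).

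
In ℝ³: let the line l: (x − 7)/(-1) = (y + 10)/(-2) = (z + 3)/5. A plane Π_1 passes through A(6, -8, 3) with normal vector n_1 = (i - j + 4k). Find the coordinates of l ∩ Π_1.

l has direction (-1, -2, 5) through (7, -10, -3).
Π_1: n_1·r = n_1·A gives x - y + 4z = 26.
Substitute r = (7, -10, -3) + t(-1, -2, 5) into the plane: 5 + 21t = 26, so t = 1.
Intersection: (7, -10, -3) + 1·(-1, -2, 5) = (6, -12, 2).

(6, -12, 2)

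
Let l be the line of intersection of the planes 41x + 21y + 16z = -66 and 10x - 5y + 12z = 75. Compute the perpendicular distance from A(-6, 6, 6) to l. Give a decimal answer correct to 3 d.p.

Direction of l: (41, 21, 16) × (10, -5, 12) = (332, -332, -415).
A point on l: solving the two plane equations with x = -1 gives (-1, -5, 5).
Taking (-1, -5, 5) on l with direction v = (332, -332, -415): w = A − (-1, -5, 5) = (-5, 11, 1), and w × v = (-4233, -1743, -1992).
Distance = |w × v| / |v| = √24924402 / √392673 ≈ 7.967.

7.967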